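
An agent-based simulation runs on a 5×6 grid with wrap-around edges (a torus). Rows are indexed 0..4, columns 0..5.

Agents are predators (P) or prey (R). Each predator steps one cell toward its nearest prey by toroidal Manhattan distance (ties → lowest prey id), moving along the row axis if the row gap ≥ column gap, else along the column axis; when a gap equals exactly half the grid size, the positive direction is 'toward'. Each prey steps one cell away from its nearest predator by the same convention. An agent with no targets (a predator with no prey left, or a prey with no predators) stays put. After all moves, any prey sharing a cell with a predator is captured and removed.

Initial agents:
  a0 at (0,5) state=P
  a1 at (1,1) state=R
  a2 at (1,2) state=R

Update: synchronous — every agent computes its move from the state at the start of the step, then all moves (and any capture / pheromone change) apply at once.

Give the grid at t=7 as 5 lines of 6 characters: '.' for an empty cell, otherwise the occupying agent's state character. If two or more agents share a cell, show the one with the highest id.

......
P.....
.R....
..R...
......

t=1: a0@(0,0):P a1@(1,2):R a2@(1,1):R
t=2: a0@(1,0):P a1@(1,3):R a2@(2,1):R
t=3: a0@(2,0):P a1@(1,2):R a2@(3,1):R
t=4: a0@(3,0):P a1@(1,3):R a2@(4,1):R
t=5: a0@(4,0):P a1@(1,2):R a2@(0,1):R
t=6: a0@(0,0):P a1@(2,2):R a2@(1,1):R
t=7: a0@(1,0):P a1@(3,2):R a2@(2,1):R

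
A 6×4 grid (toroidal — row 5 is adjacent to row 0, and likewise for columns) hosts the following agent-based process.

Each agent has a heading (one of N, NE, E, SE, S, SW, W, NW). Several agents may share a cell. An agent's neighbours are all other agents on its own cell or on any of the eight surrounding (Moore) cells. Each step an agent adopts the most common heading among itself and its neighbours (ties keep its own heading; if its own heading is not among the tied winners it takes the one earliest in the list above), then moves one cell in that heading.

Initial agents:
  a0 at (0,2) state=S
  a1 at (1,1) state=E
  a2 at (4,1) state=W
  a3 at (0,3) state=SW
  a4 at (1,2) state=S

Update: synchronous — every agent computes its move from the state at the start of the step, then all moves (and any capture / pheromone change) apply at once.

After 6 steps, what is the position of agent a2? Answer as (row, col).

t=1: a0@(1,2):S a1@(2,1):S a2@(4,0):W a3@(1,3):S a4@(2,2):S
t=2: a0@(2,2):S a1@(3,1):S a2@(4,3):W a3@(2,3):S a4@(3,2):S
t=3: a0@(3,2):S a1@(4,1):S a2@(4,2):W a3@(3,3):S a4@(4,2):S
t=4: a0@(4,2):S a1@(5,1):S a2@(5,2):S a3@(4,3):S a4@(5,2):S
t=5: a0@(5,2):S a1@(0,1):S a2@(0,2):S a3@(5,3):S a4@(0,2):S
t=6: a0@(0,2):S a1@(1,1):S a2@(1,2):S a3@(0,3):S a4@(1,2):S

(1, 2)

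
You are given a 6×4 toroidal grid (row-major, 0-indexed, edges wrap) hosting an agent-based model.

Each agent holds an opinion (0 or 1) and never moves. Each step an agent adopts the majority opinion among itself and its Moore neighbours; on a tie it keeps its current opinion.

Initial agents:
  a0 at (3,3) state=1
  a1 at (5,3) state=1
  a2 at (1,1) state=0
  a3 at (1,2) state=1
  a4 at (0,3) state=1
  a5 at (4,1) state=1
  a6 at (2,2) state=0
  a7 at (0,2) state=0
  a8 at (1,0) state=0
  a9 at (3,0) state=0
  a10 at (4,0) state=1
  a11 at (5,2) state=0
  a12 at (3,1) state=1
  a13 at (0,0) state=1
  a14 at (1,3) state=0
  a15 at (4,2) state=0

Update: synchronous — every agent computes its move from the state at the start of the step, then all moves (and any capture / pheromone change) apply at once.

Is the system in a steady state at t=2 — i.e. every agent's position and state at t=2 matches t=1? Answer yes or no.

no

t=1: a0@(3,3):0 a1@(5,3):1 a2@(1,1):0 a3@(1,2):0 a4@(0,3):1 a5@(4,1):1 a6@(2,2):0 a7@(0,2):0 a8@(1,0):0 a9@(3,0):1 a10@(4,0):1 a11@(5,2):0 a12@(3,1):1 a13@(0,0):1 a14@(1,3):0 a15@(4,2):1
t=2: a0@(3,3):1 a1@(5,3):1 a2@(1,1):0 a3@(1,2):0 a4@(0,3):0 a5@(4,1):1 a6@(2,2):0 a7@(0,2):0 a8@(1,0):0 a9@(3,0):1 a10@(4,0):1 a11@(5,2):1 a12@(3,1):1 a13@(0,0):1 a14@(1,3):0 a15@(4,2):1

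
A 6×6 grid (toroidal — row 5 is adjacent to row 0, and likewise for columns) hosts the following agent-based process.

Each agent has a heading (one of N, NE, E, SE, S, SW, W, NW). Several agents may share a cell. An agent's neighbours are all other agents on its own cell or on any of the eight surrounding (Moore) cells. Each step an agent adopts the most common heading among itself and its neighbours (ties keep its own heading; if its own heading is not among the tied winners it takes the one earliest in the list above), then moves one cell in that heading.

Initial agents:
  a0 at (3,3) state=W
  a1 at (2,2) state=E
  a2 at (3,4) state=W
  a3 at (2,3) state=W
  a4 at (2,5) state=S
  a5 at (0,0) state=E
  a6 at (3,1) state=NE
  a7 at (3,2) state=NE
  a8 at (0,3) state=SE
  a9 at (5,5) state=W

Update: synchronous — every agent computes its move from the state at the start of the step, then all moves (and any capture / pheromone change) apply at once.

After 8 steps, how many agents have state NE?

9

t=1: a0@(3,2):W a1@(1,3):NE a2@(3,3):W a3@(2,2):W a4@(3,5):S a5@(0,1):E a6@(2,2):NE a7@(2,3):NE a8@(1,4):SE a9@(5,4):W
t=2: a0@(3,1):W a1@(0,4):NE a2@(3,2):W a3@(2,1):W a4@(4,5):S a5@(0,2):E a6@(1,3):NE a7@(1,4):NE a8@(0,5):NE a9@(5,3):W
t=3: a0@(3,0):W a1@(5,5):NE a2@(3,1):W a3@(2,0):W a4@(5,5):S a5@(0,3):E a6@(0,4):NE a7@(0,5):NE a8@(5,0):NE a9@(5,2):W
t=4: a0@(3,5):W a1@(4,0):NE a2@(3,0):W a3@(2,5):W a4@(4,0):NE a5@(0,4):E a6@(5,5):NE a7@(5,0):NE a8@(4,1):NE a9@(5,1):W
t=5: a0@(3,4):W a1@(3,1):NE a2@(3,5):W a3@(2,4):W a4@(3,1):NE a5@(0,5):E a6@(4,0):NE a7@(4,1):NE a8@(3,2):NE a9@(4,2):NE
t=6: a0@(3,3):W a1@(2,2):NE a2@(3,4):W a3@(2,3):W a4@(2,2):NE a5@(0,0):E a6@(3,1):NE a7@(3,2):NE a8@(2,3):NE a9@(3,3):NE
t=7: a0@(2,4):NE a1@(1,3):NE a2@(3,3):W a3@(1,4):NE a4@(1,3):NE a5@(0,1):E a6@(2,2):NE a7@(2,3):NE a8@(1,4):NE a9@(2,4):NE
t=8: a0@(1,5):NE a1@(0,4):NE a2@(2,4):NE a3@(0,5):NE a4@(0,4):NE a5@(0,2):E a6@(1,3):NE a7@(1,4):NE a8@(0,5):NE a9@(1,5):NE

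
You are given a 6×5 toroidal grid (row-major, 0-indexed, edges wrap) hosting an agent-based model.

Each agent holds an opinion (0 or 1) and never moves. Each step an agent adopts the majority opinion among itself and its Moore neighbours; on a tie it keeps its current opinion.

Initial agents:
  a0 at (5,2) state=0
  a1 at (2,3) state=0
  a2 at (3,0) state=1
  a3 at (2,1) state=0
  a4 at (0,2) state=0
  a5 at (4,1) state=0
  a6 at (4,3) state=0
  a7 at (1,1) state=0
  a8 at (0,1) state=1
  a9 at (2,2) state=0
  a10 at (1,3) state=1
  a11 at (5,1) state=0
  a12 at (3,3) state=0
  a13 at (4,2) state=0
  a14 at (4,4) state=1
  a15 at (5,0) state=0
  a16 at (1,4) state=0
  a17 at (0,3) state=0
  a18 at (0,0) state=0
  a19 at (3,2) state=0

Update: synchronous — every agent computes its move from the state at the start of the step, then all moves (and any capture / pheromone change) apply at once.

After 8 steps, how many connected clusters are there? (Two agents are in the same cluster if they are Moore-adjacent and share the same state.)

t=1: a0@(5,2):0 a1@(2,3):0 a2@(3,0):1 a3@(2,1):0 a4@(0,2):0 a5@(4,1):0 a6@(4,3):0 a7@(1,1):0 a8@(0,1):0 a9@(2,2):0 a10@(1,3):0 a11@(5,1):0 a12@(3,3):0 a13@(4,2):0 a14@(4,4):0 a15@(5,0):0 a16@(1,4):0 a17@(0,3):0 a18@(0,0):0 a19@(3,2):0
t=2: a0@(5,2):0 a1@(2,3):0 a2@(3,0):0 a3@(2,1):0 a4@(0,2):0 a5@(4,1):0 a6@(4,3):0 a7@(1,1):0 a8@(0,1):0 a9@(2,2):0 a10@(1,3):0 a11@(5,1):0 a12@(3,3):0 a13@(4,2):0 a14@(4,4):0 a15@(5,0):0 a16@(1,4):0 a17@(0,3):0 a18@(0,0):0 a19@(3,2):0
t=3: (unchanged — steady state)

1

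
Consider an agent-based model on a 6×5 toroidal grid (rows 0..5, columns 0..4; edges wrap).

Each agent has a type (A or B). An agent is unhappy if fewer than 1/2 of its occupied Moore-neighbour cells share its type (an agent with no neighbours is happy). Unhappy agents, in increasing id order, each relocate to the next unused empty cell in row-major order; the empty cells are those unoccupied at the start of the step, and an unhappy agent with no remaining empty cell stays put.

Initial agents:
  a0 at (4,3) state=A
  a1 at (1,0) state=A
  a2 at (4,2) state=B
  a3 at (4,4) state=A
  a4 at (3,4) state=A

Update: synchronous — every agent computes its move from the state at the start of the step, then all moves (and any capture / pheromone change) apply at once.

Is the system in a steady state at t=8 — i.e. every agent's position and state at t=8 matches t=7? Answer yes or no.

t=1: a0@(4,3):A a1@(1,0):A a2@(0,0):B a3@(4,4):A a4@(3,4):A
t=2: a0@(4,3):A a1@(0,1):A a2@(0,2):B a3@(4,4):A a4@(3,4):A
t=3: a0@(4,3):A a1@(0,0):A a2@(0,3):B a3@(4,4):A a4@(3,4):A
t=4: (unchanged — steady state)

yes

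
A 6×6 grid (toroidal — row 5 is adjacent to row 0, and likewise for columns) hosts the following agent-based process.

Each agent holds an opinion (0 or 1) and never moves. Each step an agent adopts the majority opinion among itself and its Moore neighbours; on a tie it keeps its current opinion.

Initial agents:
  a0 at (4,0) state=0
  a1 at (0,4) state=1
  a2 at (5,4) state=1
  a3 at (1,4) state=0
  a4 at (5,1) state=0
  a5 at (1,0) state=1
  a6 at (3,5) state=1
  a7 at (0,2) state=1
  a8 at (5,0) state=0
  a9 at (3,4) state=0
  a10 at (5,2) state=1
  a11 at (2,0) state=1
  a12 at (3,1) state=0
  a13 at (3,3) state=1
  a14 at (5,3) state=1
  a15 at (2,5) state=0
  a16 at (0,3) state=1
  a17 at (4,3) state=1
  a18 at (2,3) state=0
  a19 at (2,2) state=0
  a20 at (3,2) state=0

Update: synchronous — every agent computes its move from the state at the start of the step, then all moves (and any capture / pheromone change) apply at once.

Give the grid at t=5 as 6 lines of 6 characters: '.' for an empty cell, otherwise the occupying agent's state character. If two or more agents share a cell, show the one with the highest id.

t=1: a0@(4,0):0 a1@(0,4):1 a2@(5,4):1 a3@(1,4):0 a4@(5,1):0 a5@(1,0):1 a6@(3,5):0 a7@(0,2):1 a8@(5,0):0 a9@(3,4):0 a10@(5,2):1 a11@(2,0):1 a12@(3,1):0 a13@(3,3):0 a14@(5,3):1 a15@(2,5):0 a16@(0,3):1 a17@(4,3):1 a18@(2,3):0 a19@(2,2):0 a20@(3,2):0
t=2: a0@(4,0):0 a1@(0,4):1 a2@(5,4):1 a3@(1,4):0 a4@(5,1):0 a5@(1,0):1 a6@(3,5):0 a7@(0,2):1 a8@(5,0):0 a9@(3,4):0 a10@(5,2):1 a11@(2,0):0 a12@(3,1):0 a13@(3,3):0 a14@(5,3):1 a15@(2,5):0 a16@(0,3):1 a17@(4,3):1 a18@(2,3):0 a19@(2,2):0 a20@(3,2):0
t=3: a0@(4,0):0 a1@(0,4):1 a2@(5,4):1 a3@(1,4):0 a4@(5,1):0 a5@(1,0):0 a6@(3,5):0 a7@(0,2):1 a8@(5,0):0 a9@(3,4):0 a10@(5,2):1 a11@(2,0):0 a12@(3,1):0 a13@(3,3):0 a14@(5,3):1 a15@(2,5):0 a16@(0,3):1 a17@(4,3):1 a18@(2,3):0 a19@(2,2):0 a20@(3,2):0
t=4: (unchanged — steady state)

..111.
0...0.
0.00.0
.00000
0..1..
00111.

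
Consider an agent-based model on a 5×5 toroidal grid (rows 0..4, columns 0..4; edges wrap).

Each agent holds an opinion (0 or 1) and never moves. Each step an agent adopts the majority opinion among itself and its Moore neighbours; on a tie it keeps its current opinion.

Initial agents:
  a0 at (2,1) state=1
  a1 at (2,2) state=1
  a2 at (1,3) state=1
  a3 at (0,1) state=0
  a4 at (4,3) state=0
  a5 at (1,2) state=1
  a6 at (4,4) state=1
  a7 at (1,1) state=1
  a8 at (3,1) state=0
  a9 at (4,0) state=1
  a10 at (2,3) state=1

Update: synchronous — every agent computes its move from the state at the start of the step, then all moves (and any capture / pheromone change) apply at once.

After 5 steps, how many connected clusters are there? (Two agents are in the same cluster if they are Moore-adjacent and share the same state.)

2

t=1: a0@(2,1):1 a1@(2,2):1 a2@(1,3):1 a3@(0,1):1 a4@(4,3):0 a5@(1,2):1 a6@(4,4):1 a7@(1,1):1 a8@(3,1):1 a9@(4,0):1 a10@(2,3):1
t=2: (unchanged — steady state)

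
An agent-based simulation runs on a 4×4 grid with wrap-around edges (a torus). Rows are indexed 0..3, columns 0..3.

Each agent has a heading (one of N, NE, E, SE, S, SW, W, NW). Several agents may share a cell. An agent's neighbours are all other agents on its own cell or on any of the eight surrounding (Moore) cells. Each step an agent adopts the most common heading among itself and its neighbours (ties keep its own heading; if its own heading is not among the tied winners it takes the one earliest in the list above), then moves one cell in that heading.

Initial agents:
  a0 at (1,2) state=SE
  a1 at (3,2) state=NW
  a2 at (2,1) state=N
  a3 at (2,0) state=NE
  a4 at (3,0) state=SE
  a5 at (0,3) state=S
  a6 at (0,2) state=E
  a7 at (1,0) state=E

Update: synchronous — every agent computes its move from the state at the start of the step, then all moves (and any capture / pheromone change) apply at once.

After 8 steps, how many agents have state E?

t=1: a0@(2,3):SE a1@(2,1):NW a2@(3,2):SE a3@(1,1):NE a4@(0,1):SE a5@(0,0):E a6@(0,3):E a7@(1,1):E
t=2: a0@(3,0):SE a1@(1,0):NW a2@(0,3):SE a3@(1,2):E a4@(1,2):SE a5@(0,1):E a6@(0,0):E a7@(1,2):E
t=3: a0@(0,1):SE a1@(1,1):E a2@(1,0):SE a3@(1,3):E a4@(1,3):E a5@(0,2):E a6@(0,1):E a7@(1,3):E
t=4: a0@(0,2):E a1@(1,2):E a2@(1,1):E a3@(1,0):E a4@(1,0):E a5@(0,3):E a6@(0,2):E a7@(1,0):E
t=5: a0@(0,3):E a1@(1,3):E a2@(1,2):E a3@(1,1):E a4@(1,1):E a5@(0,0):E a6@(0,3):E a7@(1,1):E
t=6: a0@(0,0):E a1@(1,0):E a2@(1,3):E a3@(1,2):E a4@(1,2):E a5@(0,1):E a6@(0,0):E a7@(1,2):E
t=7: a0@(0,1):E a1@(1,1):E a2@(1,0):E a3@(1,3):E a4@(1,3):E a5@(0,2):E a6@(0,1):E a7@(1,3):E
t=8: a0@(0,2):E a1@(1,2):E a2@(1,1):E a3@(1,0):E a4@(1,0):E a5@(0,3):E a6@(0,2):E a7@(1,0):E

8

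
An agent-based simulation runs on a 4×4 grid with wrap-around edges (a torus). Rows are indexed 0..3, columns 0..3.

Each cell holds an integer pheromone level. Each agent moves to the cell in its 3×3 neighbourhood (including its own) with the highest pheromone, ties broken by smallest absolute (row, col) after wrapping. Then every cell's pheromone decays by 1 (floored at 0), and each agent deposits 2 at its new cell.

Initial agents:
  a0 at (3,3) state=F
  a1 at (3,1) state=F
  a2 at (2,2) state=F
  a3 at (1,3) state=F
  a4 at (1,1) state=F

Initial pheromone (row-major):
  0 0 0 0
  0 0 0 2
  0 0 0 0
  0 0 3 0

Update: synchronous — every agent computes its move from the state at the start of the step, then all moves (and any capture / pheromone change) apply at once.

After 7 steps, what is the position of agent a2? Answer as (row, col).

(3, 2)

t=1: a0@(3,2) a1@(3,2) a2@(3,2) a3@(1,3) a4@(0,0) | pheromone: 2 0 0 0 / 0 0 0 3 / 0 0 0 0 / 0 0 8 0
t=2: a0@(3,2) a1@(3,2) a2@(3,2) a3@(1,3) a4@(1,3) | pheromone: 1 0 0 0 / 0 0 0 6 / 0 0 0 0 / 0 0 13 0
t=3: a0@(3,2) a1@(3,2) a2@(3,2) a3@(1,3) a4@(1,3) | pheromone: 0 0 0 0 / 0 0 0 9 / 0 0 0 0 / 0 0 18 0
t=4: a0@(3,2) a1@(3,2) a2@(3,2) a3@(1,3) a4@(1,3) | pheromone: 0 0 0 0 / 0 0 0 12 / 0 0 0 0 / 0 0 23 0
t=5: a0@(3,2) a1@(3,2) a2@(3,2) a3@(1,3) a4@(1,3) | pheromone: 0 0 0 0 / 0 0 0 15 / 0 0 0 0 / 0 0 28 0
t=6: a0@(3,2) a1@(3,2) a2@(3,2) a3@(1,3) a4@(1,3) | pheromone: 0 0 0 0 / 0 0 0 18 / 0 0 0 0 / 0 0 33 0
t=7: a0@(3,2) a1@(3,2) a2@(3,2) a3@(1,3) a4@(1,3) | pheromone: 0 0 0 0 / 0 0 0 21 / 0 0 0 0 / 0 0 38 0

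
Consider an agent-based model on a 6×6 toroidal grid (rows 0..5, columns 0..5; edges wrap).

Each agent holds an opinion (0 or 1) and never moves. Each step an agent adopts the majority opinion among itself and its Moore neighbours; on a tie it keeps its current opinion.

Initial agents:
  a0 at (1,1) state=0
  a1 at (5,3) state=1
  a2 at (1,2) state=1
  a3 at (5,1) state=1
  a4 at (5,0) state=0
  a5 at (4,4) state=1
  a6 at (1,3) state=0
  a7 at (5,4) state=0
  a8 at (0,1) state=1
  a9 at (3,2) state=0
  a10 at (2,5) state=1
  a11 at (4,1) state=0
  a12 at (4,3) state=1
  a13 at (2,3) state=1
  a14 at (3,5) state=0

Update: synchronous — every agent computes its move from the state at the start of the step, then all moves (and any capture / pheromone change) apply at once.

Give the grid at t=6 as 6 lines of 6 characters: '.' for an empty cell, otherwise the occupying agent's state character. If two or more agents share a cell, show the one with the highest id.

t=1: a0@(1,1):1 a1@(5,3):1 a2@(1,2):1 a3@(5,1):1 a4@(5,0):0 a5@(4,4):1 a6@(1,3):1 a7@(5,4):1 a8@(0,1):1 a9@(3,2):0 a10@(2,5):1 a11@(4,1):0 a12@(4,3):1 a13@(2,3):1 a14@(3,5):1
t=2: (unchanged — steady state)

.1....
.111..
...1.1
..0..1
.0.11.
01.11.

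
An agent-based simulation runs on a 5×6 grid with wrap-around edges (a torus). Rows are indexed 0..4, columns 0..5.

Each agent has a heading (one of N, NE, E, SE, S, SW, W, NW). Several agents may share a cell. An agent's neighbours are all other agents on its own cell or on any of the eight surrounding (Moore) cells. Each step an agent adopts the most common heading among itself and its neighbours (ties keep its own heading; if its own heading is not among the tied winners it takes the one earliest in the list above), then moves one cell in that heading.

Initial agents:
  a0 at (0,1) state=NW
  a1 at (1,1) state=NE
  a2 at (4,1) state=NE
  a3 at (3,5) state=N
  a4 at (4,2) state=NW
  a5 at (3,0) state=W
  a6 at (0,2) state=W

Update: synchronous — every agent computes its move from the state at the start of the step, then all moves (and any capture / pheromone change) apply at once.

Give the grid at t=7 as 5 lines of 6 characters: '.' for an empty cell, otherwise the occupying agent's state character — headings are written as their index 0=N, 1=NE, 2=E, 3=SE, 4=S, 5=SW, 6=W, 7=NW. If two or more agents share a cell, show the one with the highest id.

t=1: a0@(4,0):NW a1@(0,2):NE a2@(4,0):W a3@(2,5):N a4@(3,1):NW a5@(3,5):W a6@(4,3):NE
t=2: a0@(3,5):NW a1@(4,3):NE a2@(4,5):W a3@(1,5):N a4@(2,0):NW a5@(3,4):W a6@(3,4):NE
t=3: a0@(2,4):NW a1@(3,4):NE a2@(4,4):W a3@(0,5):N a4@(1,5):NW a5@(3,3):W a6@(2,5):NE
t=4: a0@(1,3):NW a1@(2,5):NE a2@(4,3):W a3@(4,5):N a4@(0,4):NW a5@(3,2):W a6@(1,0):NE
t=5: a0@(0,2):NW a1@(1,0):NE a2@(4,2):W a3@(3,5):N a4@(4,3):NW a5@(3,1):W a6@(0,1):NE
t=6: a0@(4,1):NW a1@(0,1):NE a2@(4,1):W a3@(2,5):N a4@(3,2):NW a5@(3,0):W a6@(4,2):NE
t=7: a0@(3,0):NW a1@(4,2):NE a2@(4,0):W a3@(1,5):N a4@(2,1):NW a5@(3,5):W a6@(3,3):NE

......
.....0
.7....
7..1.6
6.1...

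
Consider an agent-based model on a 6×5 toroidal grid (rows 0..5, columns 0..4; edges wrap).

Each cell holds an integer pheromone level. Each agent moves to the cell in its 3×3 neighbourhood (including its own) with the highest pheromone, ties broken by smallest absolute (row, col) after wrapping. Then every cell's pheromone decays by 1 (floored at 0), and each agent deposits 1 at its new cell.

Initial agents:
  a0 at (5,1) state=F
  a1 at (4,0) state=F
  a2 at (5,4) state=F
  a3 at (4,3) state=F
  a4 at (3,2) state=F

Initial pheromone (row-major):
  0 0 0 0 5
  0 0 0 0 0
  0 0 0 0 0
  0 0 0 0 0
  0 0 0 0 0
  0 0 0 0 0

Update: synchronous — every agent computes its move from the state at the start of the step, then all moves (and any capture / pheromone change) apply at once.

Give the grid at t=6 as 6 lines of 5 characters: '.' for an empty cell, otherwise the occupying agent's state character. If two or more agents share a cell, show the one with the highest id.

t=1: a0@(0,0) a1@(3,0) a2@(0,4) a3@(3,2) a4@(2,1) | pheromone: 1 0 0 0 5 / 0 0 0 0 0 / 0 1 0 0 0 / 1 0 1 0 0 / 0 0 0 0 0 / 0 0 0 0 0
t=2: a0@(0,4) a1@(2,1) a2@(0,4) a3@(2,1) a4@(2,1) | pheromone: 0 0 0 0 6 / 0 0 0 0 0 / 0 3 0 0 0 / 0 0 0 0 0 / 0 0 0 0 0 / 0 0 0 0 0
t=3: a0@(0,4) a1@(2,1) a2@(0,4) a3@(2,1) a4@(2,1) | pheromone: 0 0 0 0 7 / 0 0 0 0 0 / 0 5 0 0 0 / 0 0 0 0 0 / 0 0 0 0 0 / 0 0 0 0 0
t=4: a0@(0,4) a1@(2,1) a2@(0,4) a3@(2,1) a4@(2,1) | pheromone: 0 0 0 0 8 / 0 0 0 0 0 / 0 7 0 0 0 / 0 0 0 0 0 / 0 0 0 0 0 / 0 0 0 0 0
t=5: a0@(0,4) a1@(2,1) a2@(0,4) a3@(2,1) a4@(2,1) | pheromone: 0 0 0 0 9 / 0 0 0 0 0 / 0 9 0 0 0 / 0 0 0 0 0 / 0 0 0 0 0 / 0 0 0 0 0
t=6: a0@(0,4) a1@(2,1) a2@(0,4) a3@(2,1) a4@(2,1) | pheromone: 0 0 0 0 10 / 0 0 0 0 0 / 0 11 0 0 0 / 0 0 0 0 0 / 0 0 0 0 0 / 0 0 0 0 0

....F
.....
.F...
.....
.....
.....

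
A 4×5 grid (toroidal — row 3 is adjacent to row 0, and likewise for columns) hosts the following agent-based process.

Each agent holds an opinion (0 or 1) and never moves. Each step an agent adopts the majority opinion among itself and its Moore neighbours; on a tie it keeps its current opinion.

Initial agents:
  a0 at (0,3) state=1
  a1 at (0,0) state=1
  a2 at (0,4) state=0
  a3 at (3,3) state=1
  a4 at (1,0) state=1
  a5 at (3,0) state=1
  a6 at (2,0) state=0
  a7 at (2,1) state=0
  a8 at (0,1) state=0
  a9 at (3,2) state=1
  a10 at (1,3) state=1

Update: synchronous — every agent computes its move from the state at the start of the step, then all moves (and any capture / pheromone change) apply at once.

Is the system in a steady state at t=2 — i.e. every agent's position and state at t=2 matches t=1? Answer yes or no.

no

t=1: a0@(0,3):1 a1@(0,0):1 a2@(0,4):1 a3@(3,3):1 a4@(1,0):0 a5@(3,0):0 a6@(2,0):0 a7@(2,1):1 a8@(0,1):1 a9@(3,2):1 a10@(1,3):1
t=2: a0@(0,3):1 a1@(0,0):1 a2@(0,4):1 a3@(3,3):1 a4@(1,0):1 a5@(3,0):1 a6@(2,0):0 a7@(2,1):0 a8@(0,1):1 a9@(3,2):1 a10@(1,3):1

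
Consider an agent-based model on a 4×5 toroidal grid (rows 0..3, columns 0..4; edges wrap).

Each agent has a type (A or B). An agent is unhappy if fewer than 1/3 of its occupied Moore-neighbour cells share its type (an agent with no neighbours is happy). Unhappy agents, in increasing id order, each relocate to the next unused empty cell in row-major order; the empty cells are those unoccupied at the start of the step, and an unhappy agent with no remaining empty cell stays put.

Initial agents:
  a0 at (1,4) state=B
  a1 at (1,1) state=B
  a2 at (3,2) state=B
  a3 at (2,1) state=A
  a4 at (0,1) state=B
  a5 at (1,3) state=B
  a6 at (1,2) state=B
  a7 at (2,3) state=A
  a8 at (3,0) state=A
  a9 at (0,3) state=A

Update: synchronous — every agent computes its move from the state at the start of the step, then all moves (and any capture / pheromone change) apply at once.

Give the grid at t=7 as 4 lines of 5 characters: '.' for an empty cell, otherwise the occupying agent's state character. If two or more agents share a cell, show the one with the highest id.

BBA.A
.BBBB
A....
A....

t=1: a0@(1,4):B a1@(1,1):B a2@(0,0):B a3@(0,2):A a4@(0,1):B a5@(1,3):B a6@(1,2):B a7@(0,4):A a8@(3,0):A a9@(1,0):A
t=2: a0@(1,4):B a1@(1,1):B a2@(0,0):B a3@(0,3):A a4@(0,1):B a5@(1,3):B a6@(1,2):B a7@(0,4):A a8@(3,0):A a9@(2,0):A
t=3: a0@(1,4):B a1@(1,1):B a2@(0,0):B a3@(0,2):A a4@(0,1):B a5@(1,3):B a6@(1,2):B a7@(0,4):A a8@(3,0):A a9@(2,0):A
t=4: a0@(1,4):B a1@(1,1):B a2@(0,0):B a3@(0,3):A a4@(0,1):B a5@(1,3):B a6@(1,2):B a7@(1,0):A a8@(3,0):A a9@(2,0):A
t=5: a0@(1,4):B a1@(1,1):B a2@(0,0):B a3@(0,2):A a4@(0,1):B a5@(1,3):B a6@(1,2):B a7@(0,4):A a8@(3,0):A a9@(2,0):A
t=6: a0@(1,4):B a1@(1,1):B a2@(0,0):B a3@(0,3):A a4@(0,1):B a5@(1,3):B a6@(1,2):B a7@(1,0):A a8@(3,0):A a9@(2,0):A
t=7: a0@(1,4):B a1@(1,1):B a2@(0,0):B a3@(0,2):A a4@(0,1):B a5@(1,3):B a6@(1,2):B a7@(0,4):A a8@(3,0):A a9@(2,0):A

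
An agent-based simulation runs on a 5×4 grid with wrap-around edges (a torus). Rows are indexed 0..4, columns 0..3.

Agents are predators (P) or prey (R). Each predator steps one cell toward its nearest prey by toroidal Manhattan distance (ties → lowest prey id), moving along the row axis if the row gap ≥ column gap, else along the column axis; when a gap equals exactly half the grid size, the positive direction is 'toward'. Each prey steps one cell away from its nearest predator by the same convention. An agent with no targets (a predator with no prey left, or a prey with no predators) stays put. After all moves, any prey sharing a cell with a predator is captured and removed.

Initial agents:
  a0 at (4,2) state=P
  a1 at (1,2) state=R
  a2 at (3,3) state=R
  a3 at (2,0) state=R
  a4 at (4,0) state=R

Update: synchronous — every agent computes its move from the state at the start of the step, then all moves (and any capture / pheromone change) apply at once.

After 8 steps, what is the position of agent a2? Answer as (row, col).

(3, 3)

t=1: a0@(0,2):P a1@(2,2):R a2@(2,3):R a3@(1,0):R a4@(4,3):R
t=2: a0@(1,2):P a1@(3,2):R a2@(3,3):R a3@(1,3):R a4@(3,3):R
t=3: a0@(1,3):P a1@(4,2):R a2@(4,3):R a3@(1,0):R a4@(4,3):R
t=4: a0@(1,0):P a1@(3,2):R a2@(3,3):R a3@(1,1):R a4@(3,3):R
t=5: a0@(1,1):P a1@(4,2):R a2@(4,3):R a3@(1,2):R a4@(4,3):R
t=6: a0@(1,2):P a1@(3,2):R a2@(3,3):R a3@(1,3):R a4@(3,3):R
t=7: a0@(1,3):P a1@(4,2):R a2@(4,3):R a3@(1,0):R a4@(4,3):R
t=8: a0@(1,0):P a1@(3,2):R a2@(3,3):R a3@(1,1):R a4@(3,3):R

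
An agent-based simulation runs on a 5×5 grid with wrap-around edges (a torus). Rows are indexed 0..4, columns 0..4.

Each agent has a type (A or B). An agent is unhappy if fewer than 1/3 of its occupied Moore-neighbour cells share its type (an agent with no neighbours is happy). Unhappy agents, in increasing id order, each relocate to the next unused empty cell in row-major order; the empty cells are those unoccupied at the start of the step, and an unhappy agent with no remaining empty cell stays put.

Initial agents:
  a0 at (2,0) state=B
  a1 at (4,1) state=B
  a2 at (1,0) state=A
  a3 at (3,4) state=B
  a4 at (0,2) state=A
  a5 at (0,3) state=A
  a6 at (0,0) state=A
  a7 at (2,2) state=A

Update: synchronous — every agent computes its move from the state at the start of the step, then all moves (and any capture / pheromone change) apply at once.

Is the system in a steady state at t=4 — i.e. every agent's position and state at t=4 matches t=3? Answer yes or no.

t=1: a0@(2,0):B a1@(0,1):B a2@(1,0):A a3@(3,4):B a4@(0,2):A a5@(0,3):A a6@(0,0):A a7@(2,2):A
t=2: a0@(2,0):B a1@(0,4):B a2@(1,0):A a3@(3,4):B a4@(0,2):A a5@(0,3):A a6@(0,0):A a7@(2,2):A
t=3: a0@(2,0):B a1@(0,1):B a2@(1,0):A a3@(3,4):B a4@(0,2):A a5@(0,3):A a6@(0,0):A a7@(2,2):A
t=4: a0@(2,0):B a1@(0,4):B a2@(1,0):A a3@(3,4):B a4@(0,2):A a5@(0,3):A a6@(0,0):A a7@(2,2):A

no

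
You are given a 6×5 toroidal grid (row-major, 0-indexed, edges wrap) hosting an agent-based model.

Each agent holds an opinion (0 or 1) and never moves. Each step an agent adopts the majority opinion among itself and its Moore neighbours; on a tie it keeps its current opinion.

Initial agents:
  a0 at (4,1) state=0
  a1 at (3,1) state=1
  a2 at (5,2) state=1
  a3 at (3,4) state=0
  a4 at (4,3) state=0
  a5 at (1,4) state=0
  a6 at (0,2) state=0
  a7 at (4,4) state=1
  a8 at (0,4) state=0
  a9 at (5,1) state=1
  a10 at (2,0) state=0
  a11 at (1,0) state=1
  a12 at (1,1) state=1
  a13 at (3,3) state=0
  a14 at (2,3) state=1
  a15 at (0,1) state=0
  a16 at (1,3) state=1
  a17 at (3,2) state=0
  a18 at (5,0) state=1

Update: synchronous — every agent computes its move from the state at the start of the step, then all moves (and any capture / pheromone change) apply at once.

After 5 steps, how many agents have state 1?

t=1: a0@(4,1):1 a1@(3,1):0 a2@(5,2):0 a3@(3,4):0 a4@(4,3):0 a5@(1,4):0 a6@(0,2):1 a7@(4,4):0 a8@(0,4):1 a9@(5,1):1 a10@(2,0):0 a11@(1,0):0 a12@(1,1):0 a13@(3,3):0 a14@(2,3):0 a15@(0,1):1 a16@(1,3):0 a17@(3,2):0 a18@(5,0):1
t=2: a0@(4,1):1 a1@(3,1):0 a2@(5,2):1 a3@(3,4):0 a4@(4,3):0 a5@(1,4):0 a6@(0,2):1 a7@(4,4):0 a8@(0,4):0 a9@(5,1):1 a10@(2,0):0 a11@(1,0):0 a12@(1,1):0 a13@(3,3):0 a14@(2,3):0 a15@(0,1):1 a16@(1,3):0 a17@(3,2):0 a18@(5,0):1
t=3: (unchanged — steady state)

6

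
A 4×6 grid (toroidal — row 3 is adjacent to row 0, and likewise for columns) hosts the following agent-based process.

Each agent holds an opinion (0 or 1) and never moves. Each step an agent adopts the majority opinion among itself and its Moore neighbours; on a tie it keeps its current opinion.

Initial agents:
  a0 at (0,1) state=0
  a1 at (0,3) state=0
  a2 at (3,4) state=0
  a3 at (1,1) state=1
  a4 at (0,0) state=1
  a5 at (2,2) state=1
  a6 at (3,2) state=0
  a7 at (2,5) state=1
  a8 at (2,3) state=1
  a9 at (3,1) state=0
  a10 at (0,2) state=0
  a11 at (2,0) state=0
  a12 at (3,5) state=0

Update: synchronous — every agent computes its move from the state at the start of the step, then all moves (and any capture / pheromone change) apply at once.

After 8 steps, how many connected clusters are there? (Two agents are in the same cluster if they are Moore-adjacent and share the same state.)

t=1: a0@(0,1):0 a1@(0,3):0 a2@(3,4):0 a3@(1,1):1 a4@(0,0):0 a5@(2,2):1 a6@(3,2):0 a7@(2,5):0 a8@(2,3):1 a9@(3,1):0 a10@(0,2):0 a11@(2,0):0 a12@(3,5):0
t=2: a0@(0,1):0 a1@(0,3):0 a2@(3,4):0 a3@(1,1):0 a4@(0,0):0 a5@(2,2):1 a6@(3,2):0 a7@(2,5):0 a8@(2,3):1 a9@(3,1):0 a10@(0,2):0 a11@(2,0):0 a12@(3,5):0
t=3: a0@(0,1):0 a1@(0,3):0 a2@(3,4):0 a3@(1,1):0 a4@(0,0):0 a5@(2,2):0 a6@(3,2):0 a7@(2,5):0 a8@(2,3):1 a9@(3,1):0 a10@(0,2):0 a11@(2,0):0 a12@(3,5):0
t=4: a0@(0,1):0 a1@(0,3):0 a2@(3,4):0 a3@(1,1):0 a4@(0,0):0 a5@(2,2):0 a6@(3,2):0 a7@(2,5):0 a8@(2,3):0 a9@(3,1):0 a10@(0,2):0 a11@(2,0):0 a12@(3,5):0
t=5: (unchanged — steady state)

1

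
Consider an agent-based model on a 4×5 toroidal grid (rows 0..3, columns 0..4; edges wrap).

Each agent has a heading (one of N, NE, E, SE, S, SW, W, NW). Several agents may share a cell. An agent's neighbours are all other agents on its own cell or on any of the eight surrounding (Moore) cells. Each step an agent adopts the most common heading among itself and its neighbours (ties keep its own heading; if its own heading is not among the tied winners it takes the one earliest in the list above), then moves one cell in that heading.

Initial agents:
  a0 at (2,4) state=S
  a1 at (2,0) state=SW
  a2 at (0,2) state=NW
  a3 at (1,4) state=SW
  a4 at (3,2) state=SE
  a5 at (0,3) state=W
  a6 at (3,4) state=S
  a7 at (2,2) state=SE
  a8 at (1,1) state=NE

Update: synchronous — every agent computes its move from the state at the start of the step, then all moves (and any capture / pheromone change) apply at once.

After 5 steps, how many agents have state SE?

9

t=1: a0@(3,4):S a1@(3,4):SW a2@(3,1):NW a3@(2,3):SW a4@(0,3):SE a5@(0,2):W a6@(0,4):S a7@(3,3):SE a8@(0,2):NE
t=2: a0@(0,4):S a1@(0,3):SW a2@(2,0):NW a3@(3,2):SW a4@(1,4):SE a5@(1,3):SE a6@(1,4):S a7@(0,4):SE a8@(1,3):SE
t=3: a0@(1,0):SE a1@(1,4):SE a2@(1,4):NW a3@(0,1):SW a4@(2,0):SE a5@(2,4):SE a6@(2,0):SE a7@(1,0):SE a8@(2,4):SE
t=4: a0@(2,1):SE a1@(2,0):SE a2@(2,0):SE a3@(1,2):SE a4@(3,1):SE a5@(3,0):SE a6@(3,1):SE a7@(2,1):SE a8@(3,0):SE
t=5: a0@(3,2):SE a1@(3,1):SE a2@(3,1):SE a3@(2,3):SE a4@(0,2):SE a5@(0,1):SE a6@(0,2):SE a7@(3,2):SE a8@(0,1):SE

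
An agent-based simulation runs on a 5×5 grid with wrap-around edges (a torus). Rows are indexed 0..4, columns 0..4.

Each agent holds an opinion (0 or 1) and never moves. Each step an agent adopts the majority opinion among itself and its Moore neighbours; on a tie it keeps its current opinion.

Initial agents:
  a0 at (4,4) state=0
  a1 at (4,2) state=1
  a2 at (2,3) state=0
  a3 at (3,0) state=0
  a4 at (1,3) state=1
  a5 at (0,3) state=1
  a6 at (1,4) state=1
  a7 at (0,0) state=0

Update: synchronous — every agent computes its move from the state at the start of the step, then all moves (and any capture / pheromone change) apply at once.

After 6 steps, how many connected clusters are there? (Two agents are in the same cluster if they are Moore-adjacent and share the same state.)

2

t=1: a0@(4,4):0 a1@(4,2):1 a2@(2,3):1 a3@(3,0):0 a4@(1,3):1 a5@(0,3):1 a6@(1,4):1 a7@(0,0):0
t=2: (unchanged — steady state)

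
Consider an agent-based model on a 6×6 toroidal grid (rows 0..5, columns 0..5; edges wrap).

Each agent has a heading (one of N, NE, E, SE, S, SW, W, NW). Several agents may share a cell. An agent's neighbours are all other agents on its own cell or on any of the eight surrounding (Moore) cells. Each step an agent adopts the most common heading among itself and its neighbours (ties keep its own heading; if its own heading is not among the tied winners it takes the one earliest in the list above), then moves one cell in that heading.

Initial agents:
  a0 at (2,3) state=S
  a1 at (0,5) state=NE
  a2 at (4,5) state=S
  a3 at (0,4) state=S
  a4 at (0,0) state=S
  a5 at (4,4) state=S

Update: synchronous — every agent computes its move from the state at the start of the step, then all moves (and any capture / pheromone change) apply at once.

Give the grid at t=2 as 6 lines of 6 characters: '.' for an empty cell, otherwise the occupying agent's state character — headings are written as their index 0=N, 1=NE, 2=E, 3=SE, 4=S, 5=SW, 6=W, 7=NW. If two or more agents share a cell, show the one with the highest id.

....44
......
4...44
......
...4..
......

t=1: a0@(3,3):S a1@(1,5):S a2@(5,5):S a3@(1,4):S a4@(1,0):S a5@(5,4):S
t=2: a0@(4,3):S a1@(2,5):S a2@(0,5):S a3@(2,4):S a4@(2,0):S a5@(0,4):S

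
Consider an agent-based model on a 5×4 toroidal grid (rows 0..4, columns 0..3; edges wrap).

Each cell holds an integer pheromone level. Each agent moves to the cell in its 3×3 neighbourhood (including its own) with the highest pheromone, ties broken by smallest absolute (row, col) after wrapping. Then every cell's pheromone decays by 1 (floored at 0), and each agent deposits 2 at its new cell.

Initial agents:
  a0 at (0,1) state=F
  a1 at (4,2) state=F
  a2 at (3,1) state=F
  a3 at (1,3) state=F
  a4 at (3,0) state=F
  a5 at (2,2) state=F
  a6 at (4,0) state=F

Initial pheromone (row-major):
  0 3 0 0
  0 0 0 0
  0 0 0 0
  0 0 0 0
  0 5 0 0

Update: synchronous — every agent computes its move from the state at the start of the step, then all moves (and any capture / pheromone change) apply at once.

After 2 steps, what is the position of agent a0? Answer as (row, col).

t=1: a0@(4,1) a1@(4,1) a2@(4,1) a3@(0,0) a4@(4,1) a5@(1,1) a6@(4,1) | pheromone: 2 2 0 0 / 0 2 0 0 / 0 0 0 0 / 0 0 0 0 / 0 14 0 0
t=2: a0@(4,1) a1@(4,1) a2@(4,1) a3@(4,1) a4@(4,1) a5@(0,0) a6@(4,1) | pheromone: 3 1 0 0 / 0 1 0 0 / 0 0 0 0 / 0 0 0 0 / 0 25 0 0

(4, 1)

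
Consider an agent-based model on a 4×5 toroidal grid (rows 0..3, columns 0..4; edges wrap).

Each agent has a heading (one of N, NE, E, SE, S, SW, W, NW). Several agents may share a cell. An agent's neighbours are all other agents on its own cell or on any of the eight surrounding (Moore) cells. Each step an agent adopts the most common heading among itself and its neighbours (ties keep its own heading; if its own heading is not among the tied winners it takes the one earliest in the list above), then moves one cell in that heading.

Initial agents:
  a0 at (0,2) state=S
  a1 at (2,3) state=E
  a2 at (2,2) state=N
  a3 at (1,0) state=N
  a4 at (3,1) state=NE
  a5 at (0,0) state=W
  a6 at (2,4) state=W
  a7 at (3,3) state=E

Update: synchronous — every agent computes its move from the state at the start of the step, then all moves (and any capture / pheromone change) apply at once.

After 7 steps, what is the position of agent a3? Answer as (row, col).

t=1: a0@(1,2):S a1@(2,4):E a2@(2,3):E a3@(1,4):W a4@(2,2):NE a5@(0,4):W a6@(2,0):E a7@(3,4):E
t=2: a0@(2,2):S a1@(2,0):E a2@(2,4):E a3@(1,0):E a4@(1,3):NE a5@(0,3):W a6@(2,1):E a7@(3,0):E
t=3: a0@(3,2):S a1@(2,1):E a2@(2,0):E a3@(1,1):E a4@(0,4):NE a5@(0,2):W a6@(2,2):E a7@(3,1):E
t=4: a0@(3,3):E a1@(2,2):E a2@(2,1):E a3@(1,2):E a4@(3,0):NE a5@(0,3):E a6@(2,3):E a7@(3,2):E
t=5: a0@(3,4):E a1@(2,3):E a2@(2,2):E a3@(1,3):E a4@(2,1):NE a5@(0,4):E a6@(2,4):E a7@(3,3):E
t=6: a0@(3,0):E a1@(2,4):E a2@(2,3):E a3@(1,4):E a4@(1,2):NE a5@(0,0):E a6@(2,0):E a7@(3,4):E
t=7: a0@(3,1):E a1@(2,0):E a2@(2,4):E a3@(1,0):E a4@(0,3):NE a5@(0,1):E a6@(2,1):E a7@(3,0):E

(1, 0)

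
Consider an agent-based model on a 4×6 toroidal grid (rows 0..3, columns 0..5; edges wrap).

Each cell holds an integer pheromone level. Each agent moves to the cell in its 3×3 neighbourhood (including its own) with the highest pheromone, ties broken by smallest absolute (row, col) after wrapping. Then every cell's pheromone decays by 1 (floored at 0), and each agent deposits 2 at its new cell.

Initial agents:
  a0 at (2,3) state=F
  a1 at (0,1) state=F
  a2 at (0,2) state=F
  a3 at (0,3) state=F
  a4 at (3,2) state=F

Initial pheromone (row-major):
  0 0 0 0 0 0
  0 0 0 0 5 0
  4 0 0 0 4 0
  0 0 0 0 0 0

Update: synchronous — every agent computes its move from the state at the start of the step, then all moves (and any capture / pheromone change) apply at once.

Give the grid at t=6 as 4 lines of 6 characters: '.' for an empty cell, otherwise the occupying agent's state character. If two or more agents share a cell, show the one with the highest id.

.F....
....F.
......
......

t=1: a0@(1,4) a1@(0,0) a2@(0,1) a3@(1,4) a4@(0,1) | pheromone: 2 4 0 0 0 0 / 0 0 0 0 8 0 / 3 0 0 0 3 0 / 0 0 0 0 0 0
t=2: a0@(1,4) a1@(0,1) a2@(0,1) a3@(1,4) a4@(0,1) | pheromone: 1 9 0 0 0 0 / 0 0 0 0 11 0 / 2 0 0 0 2 0 / 0 0 0 0 0 0
t=3: a0@(1,4) a1@(0,1) a2@(0,1) a3@(1,4) a4@(0,1) | pheromone: 0 14 0 0 0 0 / 0 0 0 0 14 0 / 1 0 0 0 1 0 / 0 0 0 0 0 0
t=4: a0@(1,4) a1@(0,1) a2@(0,1) a3@(1,4) a4@(0,1) | pheromone: 0 19 0 0 0 0 / 0 0 0 0 17 0 / 0 0 0 0 0 0 / 0 0 0 0 0 0
t=5: a0@(1,4) a1@(0,1) a2@(0,1) a3@(1,4) a4@(0,1) | pheromone: 0 24 0 0 0 0 / 0 0 0 0 20 0 / 0 0 0 0 0 0 / 0 0 0 0 0 0
t=6: a0@(1,4) a1@(0,1) a2@(0,1) a3@(1,4) a4@(0,1) | pheromone: 0 29 0 0 0 0 / 0 0 0 0 23 0 / 0 0 0 0 0 0 / 0 0 0 0 0 0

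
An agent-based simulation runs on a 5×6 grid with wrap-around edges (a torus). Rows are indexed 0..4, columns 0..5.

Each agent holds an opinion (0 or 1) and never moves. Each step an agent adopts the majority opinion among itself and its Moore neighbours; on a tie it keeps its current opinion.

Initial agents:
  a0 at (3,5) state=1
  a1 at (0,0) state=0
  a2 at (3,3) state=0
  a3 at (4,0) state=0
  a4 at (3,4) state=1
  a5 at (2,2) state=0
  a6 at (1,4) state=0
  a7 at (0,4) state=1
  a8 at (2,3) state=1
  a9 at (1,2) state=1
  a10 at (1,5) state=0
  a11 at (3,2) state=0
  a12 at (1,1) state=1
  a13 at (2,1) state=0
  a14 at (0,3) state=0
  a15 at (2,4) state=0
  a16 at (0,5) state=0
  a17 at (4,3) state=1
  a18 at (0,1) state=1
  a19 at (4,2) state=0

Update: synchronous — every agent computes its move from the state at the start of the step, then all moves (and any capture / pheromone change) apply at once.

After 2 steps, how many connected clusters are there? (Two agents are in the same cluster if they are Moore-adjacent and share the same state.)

t=1: a0@(3,5):1 a1@(0,0):0 a2@(3,3):0 a3@(4,0):0 a4@(3,4):1 a5@(2,2):0 a6@(1,4):0 a7@(0,4):0 a8@(2,3):0 a9@(1,2):1 a10@(1,5):0 a11@(3,2):0 a12@(1,1):1 a13@(2,1):0 a14@(0,3):0 a15@(2,4):0 a16@(0,5):0 a17@(4,3):0 a18@(0,1):1 a19@(4,2):0
t=2: a0@(3,5):1 a1@(0,0):0 a2@(3,3):0 a3@(4,0):0 a4@(3,4):0 a5@(2,2):0 a6@(1,4):0 a7@(0,4):0 a8@(2,3):0 a9@(1,2):0 a10@(1,5):0 a11@(3,2):0 a12@(1,1):1 a13@(2,1):0 a14@(0,3):0 a15@(2,4):0 a16@(0,5):0 a17@(4,3):0 a18@(0,1):1 a19@(4,2):0

3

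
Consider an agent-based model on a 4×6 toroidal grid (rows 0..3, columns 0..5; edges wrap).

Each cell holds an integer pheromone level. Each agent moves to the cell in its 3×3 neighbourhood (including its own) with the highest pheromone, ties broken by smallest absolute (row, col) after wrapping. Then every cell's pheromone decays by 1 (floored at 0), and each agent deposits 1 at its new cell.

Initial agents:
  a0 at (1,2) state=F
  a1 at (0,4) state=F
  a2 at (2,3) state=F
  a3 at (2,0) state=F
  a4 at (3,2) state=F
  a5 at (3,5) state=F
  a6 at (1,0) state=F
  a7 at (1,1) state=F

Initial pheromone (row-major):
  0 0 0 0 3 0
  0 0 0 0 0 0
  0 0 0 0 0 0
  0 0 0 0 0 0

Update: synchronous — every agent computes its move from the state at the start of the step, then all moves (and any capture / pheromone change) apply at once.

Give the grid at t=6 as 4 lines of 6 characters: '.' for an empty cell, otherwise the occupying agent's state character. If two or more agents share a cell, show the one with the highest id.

t=1: a0@(0,1) a1@(0,4) a2@(1,2) a3@(1,0) a4@(0,1) a5@(0,4) a6@(0,0) a7@(0,0) | pheromone: 2 2 0 0 4 0 / 1 0 1 0 0 0 / 0 0 0 0 0 0 / 0 0 0 0 0 0
t=2: a0@(0,0) a1@(0,4) a2@(0,1) a3@(0,0) a4@(0,0) a5@(0,4) a6@(0,0) a7@(0,0) | pheromone: 6 2 0 0 5 0 / 0 0 0 0 0 0 / 0 0 0 0 0 0 / 0 0 0 0 0 0
t=3: a0@(0,0) a1@(0,4) a2@(0,0) a3@(0,0) a4@(0,0) a5@(0,4) a6@(0,0) a7@(0,0) | pheromone: 11 1 0 0 6 0 / 0 0 0 0 0 0 / 0 0 0 0 0 0 / 0 0 0 0 0 0
t=4: a0@(0,0) a1@(0,4) a2@(0,0) a3@(0,0) a4@(0,0) a5@(0,4) a6@(0,0) a7@(0,0) | pheromone: 16 0 0 0 7 0 / 0 0 0 0 0 0 / 0 0 0 0 0 0 / 0 0 0 0 0 0
t=5: a0@(0,0) a1@(0,4) a2@(0,0) a3@(0,0) a4@(0,0) a5@(0,4) a6@(0,0) a7@(0,0) | pheromone: 21 0 0 0 8 0 / 0 0 0 0 0 0 / 0 0 0 0 0 0 / 0 0 0 0 0 0
t=6: a0@(0,0) a1@(0,4) a2@(0,0) a3@(0,0) a4@(0,0) a5@(0,4) a6@(0,0) a7@(0,0) | pheromone: 26 0 0 0 9 0 / 0 0 0 0 0 0 / 0 0 0 0 0 0 / 0 0 0 0 0 0

F...F.
......
......
......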